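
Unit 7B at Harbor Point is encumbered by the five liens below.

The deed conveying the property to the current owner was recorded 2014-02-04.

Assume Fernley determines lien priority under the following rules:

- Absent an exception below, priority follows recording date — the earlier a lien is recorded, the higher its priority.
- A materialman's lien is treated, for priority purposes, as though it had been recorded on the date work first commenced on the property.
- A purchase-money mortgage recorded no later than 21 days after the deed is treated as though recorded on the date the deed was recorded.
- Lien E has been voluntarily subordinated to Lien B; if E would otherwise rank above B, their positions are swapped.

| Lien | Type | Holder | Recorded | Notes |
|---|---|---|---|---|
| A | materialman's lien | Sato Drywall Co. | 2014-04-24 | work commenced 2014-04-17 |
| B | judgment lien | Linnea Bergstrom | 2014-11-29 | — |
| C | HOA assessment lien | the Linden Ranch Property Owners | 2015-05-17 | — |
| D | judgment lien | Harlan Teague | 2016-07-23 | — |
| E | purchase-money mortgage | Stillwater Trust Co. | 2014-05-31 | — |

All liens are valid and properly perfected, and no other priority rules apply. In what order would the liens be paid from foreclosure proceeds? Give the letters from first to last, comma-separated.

A, B, E, C, D

Effective dates: A's effective date is 2014-04-17, when work began; E was recorded 116 days after the deed, outside the 21-day window, so it keeps its recording date.
By effective date: A (2014-04-17), E (2014-05-31), B (2014-11-29), C (2015-05-17), D (2016-07-23).
The subordination applies — E was senior to B — so E and B swap.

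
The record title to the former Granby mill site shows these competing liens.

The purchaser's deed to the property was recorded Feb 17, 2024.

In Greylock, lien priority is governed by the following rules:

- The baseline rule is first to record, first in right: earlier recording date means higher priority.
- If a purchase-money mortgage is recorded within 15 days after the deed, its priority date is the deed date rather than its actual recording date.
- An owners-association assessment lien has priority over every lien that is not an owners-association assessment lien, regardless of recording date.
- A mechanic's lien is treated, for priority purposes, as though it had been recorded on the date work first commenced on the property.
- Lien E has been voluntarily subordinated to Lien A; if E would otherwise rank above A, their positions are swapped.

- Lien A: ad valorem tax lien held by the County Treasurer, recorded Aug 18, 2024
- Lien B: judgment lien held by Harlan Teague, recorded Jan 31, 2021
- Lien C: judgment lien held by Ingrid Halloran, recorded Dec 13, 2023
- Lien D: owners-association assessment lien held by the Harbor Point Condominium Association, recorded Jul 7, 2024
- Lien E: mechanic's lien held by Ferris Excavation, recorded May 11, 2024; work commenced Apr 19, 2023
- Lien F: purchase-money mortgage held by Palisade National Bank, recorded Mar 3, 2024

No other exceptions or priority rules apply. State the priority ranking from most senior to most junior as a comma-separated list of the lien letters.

Adjusting effective dates: E's effective date is Apr 19, 2023, when work began; F relates back to the deed date Feb 17, 2024.
D is an owners-association assessment lien, so it outranks all other liens regardless of date.
Ordering the rest by effective date: B (Jan 31, 2021), E (Apr 19, 2023), C (Dec 13, 2023), F (Feb 17, 2024), A (Aug 18, 2024).
Because E would otherwise rank above A, the subordination swaps them.

D, B, A, C, F, E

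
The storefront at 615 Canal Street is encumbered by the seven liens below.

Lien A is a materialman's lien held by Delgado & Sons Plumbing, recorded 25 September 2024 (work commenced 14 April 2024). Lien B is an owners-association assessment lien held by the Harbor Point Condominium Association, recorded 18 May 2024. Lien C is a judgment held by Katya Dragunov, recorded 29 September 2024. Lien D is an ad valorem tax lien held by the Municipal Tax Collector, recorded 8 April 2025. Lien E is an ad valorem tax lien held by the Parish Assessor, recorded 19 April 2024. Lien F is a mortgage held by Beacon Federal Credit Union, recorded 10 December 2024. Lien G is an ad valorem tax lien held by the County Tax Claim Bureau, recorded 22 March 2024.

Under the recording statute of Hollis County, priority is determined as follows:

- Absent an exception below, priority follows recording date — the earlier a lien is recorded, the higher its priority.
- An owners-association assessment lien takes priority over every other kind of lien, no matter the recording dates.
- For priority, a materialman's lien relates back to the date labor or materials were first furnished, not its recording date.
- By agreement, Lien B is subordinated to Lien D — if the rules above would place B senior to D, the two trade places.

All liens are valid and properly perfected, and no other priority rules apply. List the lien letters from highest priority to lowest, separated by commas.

Effective dates: A is treated as recorded 14 April 2024, the work-commencement date.
B is an owners-association assessment lien, so it outranks all other liens regardless of date.
The other liens, earliest effective date first: G (22 March 2024), A (14 April 2024), E (19 April 2024), C (29 September 2024), F (10 December 2024), D (8 April 2025).
B is senior to D before the subordination, so the two trade places.

D, G, A, E, C, F, B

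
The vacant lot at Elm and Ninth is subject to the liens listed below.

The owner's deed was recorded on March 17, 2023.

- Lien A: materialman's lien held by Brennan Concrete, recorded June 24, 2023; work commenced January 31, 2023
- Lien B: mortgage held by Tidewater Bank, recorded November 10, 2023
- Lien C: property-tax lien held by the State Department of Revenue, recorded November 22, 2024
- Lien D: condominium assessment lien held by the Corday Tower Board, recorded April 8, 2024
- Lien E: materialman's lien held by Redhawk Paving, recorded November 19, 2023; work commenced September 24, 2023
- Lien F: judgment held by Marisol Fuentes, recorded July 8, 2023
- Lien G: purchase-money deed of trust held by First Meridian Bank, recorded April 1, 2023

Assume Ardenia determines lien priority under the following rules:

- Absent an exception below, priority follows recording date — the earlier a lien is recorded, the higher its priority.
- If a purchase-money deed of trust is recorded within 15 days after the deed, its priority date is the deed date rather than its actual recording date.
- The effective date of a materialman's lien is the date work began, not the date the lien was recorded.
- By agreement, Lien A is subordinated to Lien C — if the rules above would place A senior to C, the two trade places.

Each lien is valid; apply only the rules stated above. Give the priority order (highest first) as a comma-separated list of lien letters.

C, G, F, E, B, D, A

Adjusting effective dates: A is treated as recorded January 31, 2023, the work-commencement date; E is treated as recorded September 24, 2023, the work-commencement date; G's effective date is the deed date, March 17, 2023.
By effective date, earliest first: A (January 31, 2023), G (March 17, 2023), F (July 8, 2023), E (September 24, 2023), B (November 10, 2023), D (April 8, 2024), C (November 22, 2024).
A is senior to C before the subordination, so the two trade places.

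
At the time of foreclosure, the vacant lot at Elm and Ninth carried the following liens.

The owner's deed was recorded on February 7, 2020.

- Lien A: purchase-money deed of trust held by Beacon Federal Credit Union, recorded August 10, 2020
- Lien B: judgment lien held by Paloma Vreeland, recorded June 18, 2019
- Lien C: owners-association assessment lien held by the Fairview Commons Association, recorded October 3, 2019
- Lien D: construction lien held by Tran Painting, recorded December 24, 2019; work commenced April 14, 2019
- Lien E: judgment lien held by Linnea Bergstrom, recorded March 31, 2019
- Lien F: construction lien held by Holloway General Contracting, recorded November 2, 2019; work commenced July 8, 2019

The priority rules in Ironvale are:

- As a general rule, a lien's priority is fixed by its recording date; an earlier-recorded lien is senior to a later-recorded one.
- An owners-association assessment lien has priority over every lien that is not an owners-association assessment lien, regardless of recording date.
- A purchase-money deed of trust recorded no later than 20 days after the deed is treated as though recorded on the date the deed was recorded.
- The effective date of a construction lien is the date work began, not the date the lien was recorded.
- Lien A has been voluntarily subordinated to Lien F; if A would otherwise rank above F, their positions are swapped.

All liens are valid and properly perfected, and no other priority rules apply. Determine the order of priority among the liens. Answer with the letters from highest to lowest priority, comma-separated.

Effective dates after the stated exceptions: A was recorded 185 days after the deed — beyond 20 days — so no relation-back applies; D relates back to April 14, 2019 (work commenced); F relates back to July 8, 2019 (work commenced).
C is an owners-association assessment lien and takes priority over every other lien.
Among the remaining liens, by effective date: E (March 31, 2019), D (April 14, 2019), B (June 18, 2019), F (July 8, 2019), A (August 10, 2020).
Since A is not senior to F, the subordination leaves the order unchanged.

C, E, D, B, F, A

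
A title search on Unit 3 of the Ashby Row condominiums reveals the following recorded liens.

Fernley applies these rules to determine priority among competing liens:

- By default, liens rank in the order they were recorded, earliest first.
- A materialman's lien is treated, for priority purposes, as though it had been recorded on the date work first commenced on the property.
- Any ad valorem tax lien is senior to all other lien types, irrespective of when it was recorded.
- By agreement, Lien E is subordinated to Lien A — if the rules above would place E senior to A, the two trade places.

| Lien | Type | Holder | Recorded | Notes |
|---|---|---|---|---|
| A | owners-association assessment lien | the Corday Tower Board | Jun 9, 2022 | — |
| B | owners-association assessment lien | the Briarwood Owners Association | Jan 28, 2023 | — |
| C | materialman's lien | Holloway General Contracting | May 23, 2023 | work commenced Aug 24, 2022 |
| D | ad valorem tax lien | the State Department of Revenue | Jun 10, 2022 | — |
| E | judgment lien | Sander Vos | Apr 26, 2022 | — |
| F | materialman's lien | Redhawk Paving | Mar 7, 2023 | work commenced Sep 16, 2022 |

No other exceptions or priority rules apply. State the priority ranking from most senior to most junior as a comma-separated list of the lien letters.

Effective dates: C's effective date is Aug 24, 2022, when work began; F's effective date is Sep 16, 2022, when work began.
As an ad valorem tax lien, D is senior to every other lien.
Remaining liens by effective date: E (Apr 26, 2022), A (Jun 9, 2022), C (Aug 24, 2022), F (Sep 16, 2022), B (Jan 28, 2023).
Because E would otherwise rank above A, the subordination swaps them.

D, A, E, C, F, B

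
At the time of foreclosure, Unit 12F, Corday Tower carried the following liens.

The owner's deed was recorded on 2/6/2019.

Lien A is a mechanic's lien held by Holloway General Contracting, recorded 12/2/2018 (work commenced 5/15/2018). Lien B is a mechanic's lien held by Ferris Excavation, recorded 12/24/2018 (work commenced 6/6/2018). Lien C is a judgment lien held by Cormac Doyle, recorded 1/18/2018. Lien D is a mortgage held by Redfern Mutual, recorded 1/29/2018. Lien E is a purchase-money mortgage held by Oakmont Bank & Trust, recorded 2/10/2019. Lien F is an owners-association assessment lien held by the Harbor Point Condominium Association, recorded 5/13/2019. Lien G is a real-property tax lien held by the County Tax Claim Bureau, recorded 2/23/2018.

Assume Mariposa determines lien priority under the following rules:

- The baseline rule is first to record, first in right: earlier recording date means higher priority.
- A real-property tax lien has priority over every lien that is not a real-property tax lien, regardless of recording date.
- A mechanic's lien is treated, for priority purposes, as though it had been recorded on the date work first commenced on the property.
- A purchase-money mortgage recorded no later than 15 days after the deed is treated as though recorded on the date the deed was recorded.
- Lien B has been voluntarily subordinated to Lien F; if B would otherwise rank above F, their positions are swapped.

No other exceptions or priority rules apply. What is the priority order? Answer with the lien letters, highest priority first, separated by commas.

G, C, D, A, F, E, B

Effective dates after the stated exceptions: A relates back to 5/15/2018 (work commenced); B relates back to 6/6/2018 (work commenced); E's effective date is the deed date, 2/6/2019.
G is a real-property tax lien, so it outranks all other liens regardless of date.
Ordering the rest by effective date: C (1/18/2018), D (1/29/2018), A (5/15/2018), B (6/6/2018), E (2/6/2019), F (5/13/2019).
The subordination applies — B was senior to F — so B and F swap.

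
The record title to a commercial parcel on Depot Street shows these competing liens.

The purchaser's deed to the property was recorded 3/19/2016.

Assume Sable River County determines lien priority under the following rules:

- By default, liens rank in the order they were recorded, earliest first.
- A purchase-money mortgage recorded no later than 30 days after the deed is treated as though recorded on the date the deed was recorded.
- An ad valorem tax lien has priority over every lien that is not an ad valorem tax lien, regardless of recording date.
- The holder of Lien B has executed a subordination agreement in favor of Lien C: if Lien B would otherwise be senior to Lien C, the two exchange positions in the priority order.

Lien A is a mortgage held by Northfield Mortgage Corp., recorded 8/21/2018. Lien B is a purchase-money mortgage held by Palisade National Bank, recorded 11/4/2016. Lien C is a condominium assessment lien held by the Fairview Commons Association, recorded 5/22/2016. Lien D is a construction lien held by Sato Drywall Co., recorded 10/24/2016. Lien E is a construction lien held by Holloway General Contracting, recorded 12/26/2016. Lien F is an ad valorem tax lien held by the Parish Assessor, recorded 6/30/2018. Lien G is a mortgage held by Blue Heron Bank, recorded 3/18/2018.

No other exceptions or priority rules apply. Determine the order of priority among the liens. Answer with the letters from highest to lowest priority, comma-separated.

F, C, D, B, E, G, A

Adjusting effective dates: B was recorded 230 days after the deed, outside the 30-day window, so it keeps its recording date.
F is an ad valorem tax lien, so it outranks all other liens regardless of date.
The other liens, earliest effective date first: C (5/22/2016), D (10/24/2016), B (11/4/2016), E (12/26/2016), G (3/18/2018), A (8/21/2018).
B is already junior to C, so the subordination agreement changes nothing.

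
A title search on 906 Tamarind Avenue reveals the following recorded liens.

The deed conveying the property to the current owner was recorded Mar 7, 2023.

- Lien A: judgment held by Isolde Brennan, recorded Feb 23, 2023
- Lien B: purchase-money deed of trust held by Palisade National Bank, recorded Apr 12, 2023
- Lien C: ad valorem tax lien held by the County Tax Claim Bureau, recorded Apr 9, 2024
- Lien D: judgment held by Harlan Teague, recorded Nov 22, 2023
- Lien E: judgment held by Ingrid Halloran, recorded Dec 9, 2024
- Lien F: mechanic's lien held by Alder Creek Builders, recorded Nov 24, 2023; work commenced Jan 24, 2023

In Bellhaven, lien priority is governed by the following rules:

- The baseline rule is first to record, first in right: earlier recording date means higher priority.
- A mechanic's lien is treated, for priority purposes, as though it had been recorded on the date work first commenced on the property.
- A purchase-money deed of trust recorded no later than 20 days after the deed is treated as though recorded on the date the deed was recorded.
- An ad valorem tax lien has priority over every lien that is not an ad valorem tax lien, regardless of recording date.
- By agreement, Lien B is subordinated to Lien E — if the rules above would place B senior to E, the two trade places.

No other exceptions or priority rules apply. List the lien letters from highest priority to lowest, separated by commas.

C, F, A, E, D, B

Effective dates: B missed the 20-day window (36 days after the deed), so its recording date stands; F is treated as recorded Jan 24, 2023, the work-commencement date.
C is an ad valorem tax lien, so it outranks all other liens regardless of date.
Remaining liens by effective date: F (Jan 24, 2023), A (Feb 23, 2023), B (Apr 12, 2023), D (Nov 22, 2023), E (Dec 9, 2024).
Because B would otherwise rank above E, the subordination swaps them.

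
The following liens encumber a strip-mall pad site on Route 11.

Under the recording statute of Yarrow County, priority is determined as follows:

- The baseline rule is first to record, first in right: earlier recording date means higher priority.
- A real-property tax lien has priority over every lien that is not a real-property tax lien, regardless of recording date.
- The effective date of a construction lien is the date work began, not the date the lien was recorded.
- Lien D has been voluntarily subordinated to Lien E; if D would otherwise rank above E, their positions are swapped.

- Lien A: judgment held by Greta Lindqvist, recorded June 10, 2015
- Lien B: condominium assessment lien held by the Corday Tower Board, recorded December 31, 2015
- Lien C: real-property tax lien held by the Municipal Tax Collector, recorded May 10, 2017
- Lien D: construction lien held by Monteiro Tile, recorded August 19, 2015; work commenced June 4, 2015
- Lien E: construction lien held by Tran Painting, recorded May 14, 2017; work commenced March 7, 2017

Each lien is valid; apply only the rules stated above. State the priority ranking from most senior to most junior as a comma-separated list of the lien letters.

Adjusting effective dates: D's effective date is June 4, 2015, when work began; E's effective date is March 7, 2017, when work began.
C is a real-property tax lien and takes priority over every other lien.
The other liens, earliest effective date first: D (June 4, 2015), A (June 10, 2015), B (December 31, 2015), E (March 7, 2017).
Because D would otherwise rank above E, the subordination swaps them.

C, E, A, B, D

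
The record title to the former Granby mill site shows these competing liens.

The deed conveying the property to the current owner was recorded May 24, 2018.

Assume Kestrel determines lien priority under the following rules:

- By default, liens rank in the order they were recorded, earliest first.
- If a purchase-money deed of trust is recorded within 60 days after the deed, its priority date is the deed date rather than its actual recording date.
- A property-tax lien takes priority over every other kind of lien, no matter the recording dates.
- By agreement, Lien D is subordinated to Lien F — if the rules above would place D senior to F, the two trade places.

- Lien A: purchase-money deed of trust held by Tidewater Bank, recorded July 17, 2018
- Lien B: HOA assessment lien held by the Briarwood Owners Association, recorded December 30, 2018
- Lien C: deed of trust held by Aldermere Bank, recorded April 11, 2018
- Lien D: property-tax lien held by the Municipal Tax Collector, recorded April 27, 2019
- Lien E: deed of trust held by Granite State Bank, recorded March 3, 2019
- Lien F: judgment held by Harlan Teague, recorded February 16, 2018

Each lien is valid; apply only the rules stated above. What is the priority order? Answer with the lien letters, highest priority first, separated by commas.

First, effective dates: A was recorded within the 60-day window, so its effective date is the deed date May 24, 2018.
D is a property-tax lien, so it outranks all other liens regardless of date.
Ordering the rest by effective date: F (February 16, 2018), C (April 11, 2018), A (May 24, 2018), B (December 30, 2018), E (March 3, 2019).
D would otherwise be senior to F, so under the subordination agreement D and F exchange positions.

F, D, C, A, B, E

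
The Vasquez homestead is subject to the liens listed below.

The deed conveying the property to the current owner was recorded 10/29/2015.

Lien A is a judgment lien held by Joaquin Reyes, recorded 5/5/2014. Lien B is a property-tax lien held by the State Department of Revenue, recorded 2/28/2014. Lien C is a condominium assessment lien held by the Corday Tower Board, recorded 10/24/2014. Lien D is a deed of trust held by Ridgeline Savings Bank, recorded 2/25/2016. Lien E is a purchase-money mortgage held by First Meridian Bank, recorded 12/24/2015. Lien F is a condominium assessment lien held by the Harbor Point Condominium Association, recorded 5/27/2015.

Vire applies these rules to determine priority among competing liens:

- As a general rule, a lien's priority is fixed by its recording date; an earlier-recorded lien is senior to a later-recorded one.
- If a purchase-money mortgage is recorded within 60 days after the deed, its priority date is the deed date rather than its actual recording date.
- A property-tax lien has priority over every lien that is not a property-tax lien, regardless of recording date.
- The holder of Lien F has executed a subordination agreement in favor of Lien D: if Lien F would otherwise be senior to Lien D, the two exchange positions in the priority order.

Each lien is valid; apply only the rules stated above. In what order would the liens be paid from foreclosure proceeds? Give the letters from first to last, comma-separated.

Effective dates: E's effective date is the deed date, 10/29/2015.
B, as a property-tax lien, has superpriority and ranks first.
Remaining liens by effective date: A (5/5/2014), C (10/24/2014), F (5/27/2015), E (10/29/2015), D (2/25/2016).
F would otherwise be senior to D, so under the subordination agreement F and D exchange positions.

B, A, C, D, E, F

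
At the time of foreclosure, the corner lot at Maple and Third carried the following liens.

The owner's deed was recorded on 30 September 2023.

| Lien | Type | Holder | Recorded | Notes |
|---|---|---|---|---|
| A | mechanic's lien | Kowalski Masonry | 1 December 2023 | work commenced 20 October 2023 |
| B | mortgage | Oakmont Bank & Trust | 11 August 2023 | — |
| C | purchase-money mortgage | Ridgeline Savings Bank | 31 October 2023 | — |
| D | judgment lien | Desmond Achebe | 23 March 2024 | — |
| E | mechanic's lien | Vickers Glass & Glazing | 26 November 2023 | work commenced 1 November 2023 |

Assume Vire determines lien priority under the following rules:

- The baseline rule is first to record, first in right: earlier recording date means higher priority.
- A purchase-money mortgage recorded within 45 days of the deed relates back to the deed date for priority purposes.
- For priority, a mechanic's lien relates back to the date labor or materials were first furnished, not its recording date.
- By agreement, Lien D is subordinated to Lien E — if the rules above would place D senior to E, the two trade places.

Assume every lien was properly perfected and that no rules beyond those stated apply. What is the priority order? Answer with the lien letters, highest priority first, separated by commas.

Effective dates after the stated exceptions: A is treated as recorded 20 October 2023, the work-commencement date; C was recorded within the 45-day window, so its effective date is the deed date 30 September 2023; E is treated as recorded 1 November 2023, the work-commencement date.
Ordering by effective date: B (11 August 2023), C (30 September 2023), A (20 October 2023), E (1 November 2023), D (23 March 2024).
D is already junior to E, so the subordination agreement changes nothing.

B, C, A, E, D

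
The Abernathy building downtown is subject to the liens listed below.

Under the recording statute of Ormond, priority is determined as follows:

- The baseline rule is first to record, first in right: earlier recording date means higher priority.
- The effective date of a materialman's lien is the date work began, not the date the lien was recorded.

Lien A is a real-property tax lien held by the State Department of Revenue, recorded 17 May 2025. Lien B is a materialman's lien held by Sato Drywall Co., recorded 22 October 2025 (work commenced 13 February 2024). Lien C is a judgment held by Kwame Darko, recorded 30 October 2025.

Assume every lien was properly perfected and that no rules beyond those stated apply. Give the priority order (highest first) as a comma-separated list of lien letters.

B, A, C

Adjusting effective dates: B's effective date is 13 February 2024, when work began.
By effective date: B (13 February 2024), A (17 May 2025), C (30 October 2025).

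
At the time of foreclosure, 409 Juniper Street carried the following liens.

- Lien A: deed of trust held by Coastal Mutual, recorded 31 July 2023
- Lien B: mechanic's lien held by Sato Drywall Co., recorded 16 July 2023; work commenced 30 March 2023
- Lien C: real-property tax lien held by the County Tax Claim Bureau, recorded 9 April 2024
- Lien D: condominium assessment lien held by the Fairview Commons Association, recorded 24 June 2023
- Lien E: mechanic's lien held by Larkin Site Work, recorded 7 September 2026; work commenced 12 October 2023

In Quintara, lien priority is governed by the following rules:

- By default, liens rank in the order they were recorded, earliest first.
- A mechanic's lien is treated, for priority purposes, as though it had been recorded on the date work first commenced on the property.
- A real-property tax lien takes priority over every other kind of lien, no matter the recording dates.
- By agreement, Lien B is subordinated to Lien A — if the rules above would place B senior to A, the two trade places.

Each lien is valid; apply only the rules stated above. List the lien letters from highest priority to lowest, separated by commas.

C, A, D, B, E

Effective dates: B is treated as recorded 30 March 2023, the work-commencement date; E's effective date is 12 October 2023, when work began.
As a real-property tax lien, C is senior to every other lien.
The other liens, earliest effective date first: B (30 March 2023), D (24 June 2023), A (31 July 2023), E (12 October 2023).
The subordination applies — B was senior to A — so B and A swap.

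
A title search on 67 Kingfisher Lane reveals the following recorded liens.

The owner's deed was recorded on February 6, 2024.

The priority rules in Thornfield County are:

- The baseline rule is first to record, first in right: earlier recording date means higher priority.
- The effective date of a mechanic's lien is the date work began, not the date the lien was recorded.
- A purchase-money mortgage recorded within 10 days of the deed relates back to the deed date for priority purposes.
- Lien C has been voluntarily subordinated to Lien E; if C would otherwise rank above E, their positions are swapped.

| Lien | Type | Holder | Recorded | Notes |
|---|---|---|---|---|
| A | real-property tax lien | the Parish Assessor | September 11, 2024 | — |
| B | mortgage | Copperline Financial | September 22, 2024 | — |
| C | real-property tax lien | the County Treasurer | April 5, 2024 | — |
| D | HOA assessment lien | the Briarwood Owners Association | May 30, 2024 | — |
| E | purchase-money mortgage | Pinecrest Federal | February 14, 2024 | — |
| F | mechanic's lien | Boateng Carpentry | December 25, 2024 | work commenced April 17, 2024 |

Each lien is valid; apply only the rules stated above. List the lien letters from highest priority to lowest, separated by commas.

Effective dates: E relates back to the deed date February 6, 2024; F relates back to April 17, 2024 (work commenced).
Sorted by effective date: E (February 6, 2024), C (April 5, 2024), F (April 17, 2024), D (May 30, 2024), A (September 11, 2024), B (September 22, 2024).
Since C is not senior to E, the subordination leaves the order unchanged.

E, C, F, D, A, B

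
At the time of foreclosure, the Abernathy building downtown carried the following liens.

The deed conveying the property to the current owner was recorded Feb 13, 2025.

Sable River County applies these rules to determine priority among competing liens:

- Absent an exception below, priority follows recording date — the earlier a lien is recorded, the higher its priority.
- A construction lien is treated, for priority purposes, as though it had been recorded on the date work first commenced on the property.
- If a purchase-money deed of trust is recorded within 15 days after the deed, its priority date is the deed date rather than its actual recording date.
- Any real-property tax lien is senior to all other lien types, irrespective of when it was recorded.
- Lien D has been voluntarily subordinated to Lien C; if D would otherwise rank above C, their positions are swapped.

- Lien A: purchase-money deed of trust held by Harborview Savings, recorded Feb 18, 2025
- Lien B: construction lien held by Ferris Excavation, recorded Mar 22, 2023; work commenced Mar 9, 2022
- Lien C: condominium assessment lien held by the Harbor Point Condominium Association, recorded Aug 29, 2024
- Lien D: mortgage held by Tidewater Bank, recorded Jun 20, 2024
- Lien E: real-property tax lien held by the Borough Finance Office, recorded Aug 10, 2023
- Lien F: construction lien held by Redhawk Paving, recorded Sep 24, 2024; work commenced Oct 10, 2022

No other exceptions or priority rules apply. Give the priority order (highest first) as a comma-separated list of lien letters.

Adjusting effective dates: A's effective date is the deed date, Feb 13, 2025; B is treated as recorded Mar 9, 2022, the work-commencement date; F is treated as recorded Oct 10, 2022, the work-commencement date.
E, as a real-property tax lien, has superpriority and ranks first.
The other liens, earliest effective date first: B (Mar 9, 2022), F (Oct 10, 2022), D (Jun 20, 2024), C (Aug 29, 2024), A (Feb 13, 2025).
The subordination applies — D was senior to C — so D and C swap.

E, B, F, C, D, A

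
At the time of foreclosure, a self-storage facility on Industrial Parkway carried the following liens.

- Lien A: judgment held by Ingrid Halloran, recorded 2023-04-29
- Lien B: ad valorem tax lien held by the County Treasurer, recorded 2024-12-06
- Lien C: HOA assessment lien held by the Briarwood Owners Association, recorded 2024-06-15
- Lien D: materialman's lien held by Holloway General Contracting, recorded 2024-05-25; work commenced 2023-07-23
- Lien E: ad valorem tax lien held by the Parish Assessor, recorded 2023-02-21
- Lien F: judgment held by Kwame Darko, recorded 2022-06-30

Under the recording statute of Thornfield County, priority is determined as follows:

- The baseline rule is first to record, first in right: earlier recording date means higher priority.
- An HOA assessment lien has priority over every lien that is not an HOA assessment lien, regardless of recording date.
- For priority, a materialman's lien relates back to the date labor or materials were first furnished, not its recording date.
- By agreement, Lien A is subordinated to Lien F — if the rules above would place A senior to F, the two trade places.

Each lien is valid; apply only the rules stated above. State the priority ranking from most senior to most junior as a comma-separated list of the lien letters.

Effective dates after the stated exceptions: D relates back to 2023-07-23 (work commenced).
C is an HOA assessment lien, so it outranks all other liens regardless of date.
The other liens, earliest effective date first: F (2022-06-30), E (2023-02-21), A (2023-04-29), D (2023-07-23), B (2024-12-06).
Since A is not senior to F, the subordination leaves the order unchanged.

C, F, E, A, D, B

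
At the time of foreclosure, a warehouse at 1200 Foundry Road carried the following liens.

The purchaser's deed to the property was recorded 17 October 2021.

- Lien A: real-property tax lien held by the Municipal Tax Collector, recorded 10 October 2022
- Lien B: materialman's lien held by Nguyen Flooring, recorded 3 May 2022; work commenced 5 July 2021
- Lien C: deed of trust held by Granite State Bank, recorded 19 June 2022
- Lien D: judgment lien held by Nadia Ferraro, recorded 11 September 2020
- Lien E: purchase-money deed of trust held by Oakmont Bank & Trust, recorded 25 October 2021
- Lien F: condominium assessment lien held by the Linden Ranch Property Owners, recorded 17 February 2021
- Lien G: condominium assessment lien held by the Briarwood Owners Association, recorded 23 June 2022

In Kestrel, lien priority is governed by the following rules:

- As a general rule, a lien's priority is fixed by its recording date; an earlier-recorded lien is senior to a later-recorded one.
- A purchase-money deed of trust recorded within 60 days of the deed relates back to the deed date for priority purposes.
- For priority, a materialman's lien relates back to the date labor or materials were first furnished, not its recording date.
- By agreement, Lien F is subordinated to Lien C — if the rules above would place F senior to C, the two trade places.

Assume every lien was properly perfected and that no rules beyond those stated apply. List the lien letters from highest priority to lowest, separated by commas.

D, C, B, E, F, G, A

Adjusting effective dates: B relates back to 5 July 2021 (work commenced); E relates back to the deed date 17 October 2021.
Sorted by effective date: D (11 September 2020), F (17 February 2021), B (5 July 2021), E (17 October 2021), C (19 June 2022), G (23 June 2022), A (10 October 2022).
Because F would otherwise rank above C, the subordination swaps them.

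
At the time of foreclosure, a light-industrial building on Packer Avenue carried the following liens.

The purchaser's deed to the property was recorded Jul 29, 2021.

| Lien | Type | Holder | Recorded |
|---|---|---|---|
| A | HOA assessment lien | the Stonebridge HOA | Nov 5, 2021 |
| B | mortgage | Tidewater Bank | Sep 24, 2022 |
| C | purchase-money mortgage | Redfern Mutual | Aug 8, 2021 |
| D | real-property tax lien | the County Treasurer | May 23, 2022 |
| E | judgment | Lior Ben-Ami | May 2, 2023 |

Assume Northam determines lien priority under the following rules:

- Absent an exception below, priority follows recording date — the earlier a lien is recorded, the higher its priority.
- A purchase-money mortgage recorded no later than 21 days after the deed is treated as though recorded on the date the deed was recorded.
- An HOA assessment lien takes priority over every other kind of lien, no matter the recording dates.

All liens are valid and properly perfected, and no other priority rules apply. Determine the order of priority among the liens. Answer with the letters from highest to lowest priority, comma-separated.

Effective dates: C relates back to the deed date Jul 29, 2021.
As an HOA assessment lien, A is senior to every other lien.
Among the remaining liens, by effective date: C (Jul 29, 2021), D (May 23, 2022), B (Sep 24, 2022), E (May 2, 2023).

A, C, D, B, E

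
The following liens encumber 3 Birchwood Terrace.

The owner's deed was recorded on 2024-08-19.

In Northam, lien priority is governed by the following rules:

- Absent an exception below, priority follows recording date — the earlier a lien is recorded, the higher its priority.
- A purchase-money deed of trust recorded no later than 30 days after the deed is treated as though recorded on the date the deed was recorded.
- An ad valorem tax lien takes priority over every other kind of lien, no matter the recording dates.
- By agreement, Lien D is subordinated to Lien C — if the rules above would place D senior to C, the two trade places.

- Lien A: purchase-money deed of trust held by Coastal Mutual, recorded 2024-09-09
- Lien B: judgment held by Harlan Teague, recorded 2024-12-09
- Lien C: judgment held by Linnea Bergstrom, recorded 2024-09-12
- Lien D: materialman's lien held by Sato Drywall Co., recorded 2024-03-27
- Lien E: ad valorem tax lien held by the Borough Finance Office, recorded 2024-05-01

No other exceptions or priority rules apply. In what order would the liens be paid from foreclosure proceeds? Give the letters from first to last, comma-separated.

First, effective dates: A's effective date is the deed date, 2024-08-19.
As an ad valorem tax lien, E is senior to every other lien.
Ordering the rest by effective date: D (2024-03-27), A (2024-08-19), C (2024-09-12), B (2024-12-09).
Because D would otherwise rank above C, the subordination swaps them.

E, C, A, D, B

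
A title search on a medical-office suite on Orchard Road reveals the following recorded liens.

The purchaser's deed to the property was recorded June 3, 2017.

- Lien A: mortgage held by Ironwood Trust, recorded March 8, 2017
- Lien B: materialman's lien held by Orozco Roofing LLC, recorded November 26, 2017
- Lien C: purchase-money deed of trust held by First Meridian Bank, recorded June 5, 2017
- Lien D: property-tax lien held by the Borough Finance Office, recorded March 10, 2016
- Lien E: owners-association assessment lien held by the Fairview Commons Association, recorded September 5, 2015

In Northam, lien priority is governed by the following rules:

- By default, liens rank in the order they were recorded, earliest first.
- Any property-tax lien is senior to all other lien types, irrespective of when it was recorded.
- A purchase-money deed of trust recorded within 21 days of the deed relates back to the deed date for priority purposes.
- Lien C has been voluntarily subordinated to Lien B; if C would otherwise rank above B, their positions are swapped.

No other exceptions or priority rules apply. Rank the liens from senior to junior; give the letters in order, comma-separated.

D, E, A, B, C

Effective dates after the stated exceptions: C relates back to the deed date June 3, 2017.
D is a property-tax lien, so it outranks all other liens regardless of date.
Remaining liens by effective date: E (September 5, 2015), A (March 8, 2017), C (June 3, 2017), B (November 26, 2017).
C would otherwise be senior to B, so under the subordination agreement C and B exchange positions.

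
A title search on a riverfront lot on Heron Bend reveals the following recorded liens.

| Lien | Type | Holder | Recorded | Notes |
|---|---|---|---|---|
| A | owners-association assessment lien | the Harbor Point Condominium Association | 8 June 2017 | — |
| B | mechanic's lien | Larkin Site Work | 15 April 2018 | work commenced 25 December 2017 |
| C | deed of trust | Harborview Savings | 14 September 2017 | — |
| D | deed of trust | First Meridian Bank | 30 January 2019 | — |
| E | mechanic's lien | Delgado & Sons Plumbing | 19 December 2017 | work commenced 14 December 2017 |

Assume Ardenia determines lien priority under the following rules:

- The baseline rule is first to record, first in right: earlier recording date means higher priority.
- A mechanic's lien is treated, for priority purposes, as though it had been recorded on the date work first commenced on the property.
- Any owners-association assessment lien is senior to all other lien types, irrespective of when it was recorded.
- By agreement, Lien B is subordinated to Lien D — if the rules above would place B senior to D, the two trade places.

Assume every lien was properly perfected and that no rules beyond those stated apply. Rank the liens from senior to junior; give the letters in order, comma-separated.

Effective dates: B relates back to 25 December 2017 (work commenced); E relates back to 14 December 2017 (work commenced).
As an owners-association assessment lien, A is senior to every other lien.
Remaining liens by effective date: C (14 September 2017), E (14 December 2017), B (25 December 2017), D (30 January 2019).
Because B would otherwise rank above D, the subordination swaps them.

A, C, E, D, B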